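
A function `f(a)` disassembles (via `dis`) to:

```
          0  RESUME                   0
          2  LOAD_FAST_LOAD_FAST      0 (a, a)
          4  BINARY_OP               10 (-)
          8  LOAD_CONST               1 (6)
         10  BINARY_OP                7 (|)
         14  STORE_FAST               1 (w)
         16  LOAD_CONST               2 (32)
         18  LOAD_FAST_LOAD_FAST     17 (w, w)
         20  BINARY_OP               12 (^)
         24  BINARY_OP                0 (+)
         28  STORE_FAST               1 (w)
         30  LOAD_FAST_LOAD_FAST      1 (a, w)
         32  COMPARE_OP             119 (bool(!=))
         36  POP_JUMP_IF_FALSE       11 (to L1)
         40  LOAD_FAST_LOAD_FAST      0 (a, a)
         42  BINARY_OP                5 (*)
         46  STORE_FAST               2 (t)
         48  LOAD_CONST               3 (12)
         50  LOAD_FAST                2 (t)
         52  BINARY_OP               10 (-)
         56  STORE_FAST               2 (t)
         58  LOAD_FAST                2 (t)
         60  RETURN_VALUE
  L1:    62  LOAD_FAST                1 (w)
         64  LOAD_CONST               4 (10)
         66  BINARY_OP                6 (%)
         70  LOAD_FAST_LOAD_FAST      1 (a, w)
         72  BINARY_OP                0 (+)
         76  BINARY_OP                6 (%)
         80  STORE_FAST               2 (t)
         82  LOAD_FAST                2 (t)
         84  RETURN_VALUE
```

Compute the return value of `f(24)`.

-564

LOAD_FAST_LOAD_FAST a,a → push 24,24. Stack: [24, 24]
BINARY_OP - → 24 - 24 = 0. Stack: [0]
LOAD_CONST → push 6. Stack: [0, 6]
BINARY_OP | → 0 | 6 = 6. Stack: [6]
STORE_FAST w → w=6. Stack: []
LOAD_CONST → push 32. Stack: [32]
LOAD_FAST_LOAD_FAST w,w → push 6,6. Stack: [32, 6, 6]
BINARY_OP ^ → 6 ^ 6 = 0. Stack: [32, 0]
BINARY_OP + → 32 + 0 = 32. Stack: [32]
STORE_FAST w → w=32. Stack: []
LOAD_FAST_LOAD_FAST a,w → push 24,32. Stack: [24, 32]
COMPARE_OP bool(!=) → 24 vs 32 = True. Stack: [True]
POP_JUMP_IF_FALSE → pop True; no jump. Stack: []
LOAD_FAST_LOAD_FAST a,a → push 24,24. Stack: [24, 24]
BINARY_OP * → 24 * 24 = 576. Stack: [576]
STORE_FAST t → t=576. Stack: []
LOAD_CONST → push 12. Stack: [12]
LOAD_FAST t → push 576. Stack: [12, 576]
BINARY_OP - → 12 - 576 = -564. Stack: [-564]
STORE_FAST t → t=-564. Stack: []
LOAD_FAST t → push -564. Stack: [-564]
RETURN_VALUE → return -564.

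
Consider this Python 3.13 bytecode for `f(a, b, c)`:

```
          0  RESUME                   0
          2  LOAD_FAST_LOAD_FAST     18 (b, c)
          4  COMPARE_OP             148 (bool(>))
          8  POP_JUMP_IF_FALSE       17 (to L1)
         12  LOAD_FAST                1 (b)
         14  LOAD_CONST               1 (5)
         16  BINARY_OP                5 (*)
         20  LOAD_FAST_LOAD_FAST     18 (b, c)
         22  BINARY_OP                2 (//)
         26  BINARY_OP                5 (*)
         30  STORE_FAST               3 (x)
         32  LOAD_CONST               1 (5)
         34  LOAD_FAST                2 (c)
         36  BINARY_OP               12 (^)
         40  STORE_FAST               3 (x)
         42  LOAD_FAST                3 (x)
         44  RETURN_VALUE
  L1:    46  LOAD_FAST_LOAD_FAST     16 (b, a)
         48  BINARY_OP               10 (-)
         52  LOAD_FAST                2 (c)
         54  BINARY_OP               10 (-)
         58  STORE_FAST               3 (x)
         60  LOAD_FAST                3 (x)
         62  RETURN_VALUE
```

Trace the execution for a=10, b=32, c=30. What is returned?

27

LOAD_FAST_LOAD_FAST b,c → push 32,30. Stack: [32, 30]
COMPARE_OP bool(>) → 32 vs 30 = True. Stack: [True]
POP_JUMP_IF_FALSE → pop True; no jump. Stack: []
LOAD_FAST b → push 32. Stack: [32]
LOAD_CONST → push 5. Stack: [32, 5]
BINARY_OP * → 32 * 5 = 160. Stack: [160]
LOAD_FAST_LOAD_FAST b,c → push 32,30. Stack: [160, 32, 30]
BINARY_OP // → 32 // 30 = 1. Stack: [160, 1]
BINARY_OP * → 160 * 1 = 160. Stack: [160]
STORE_FAST x → x=160. Stack: []
LOAD_CONST → push 5. Stack: [5]
LOAD_FAST c → push 30. Stack: [5, 30]
BINARY_OP ^ → 5 ^ 30 = 27. Stack: [27]
STORE_FAST x → x=27. Stack: []
LOAD_FAST x → push 27. Stack: [27]
RETURN_VALUE → return 27.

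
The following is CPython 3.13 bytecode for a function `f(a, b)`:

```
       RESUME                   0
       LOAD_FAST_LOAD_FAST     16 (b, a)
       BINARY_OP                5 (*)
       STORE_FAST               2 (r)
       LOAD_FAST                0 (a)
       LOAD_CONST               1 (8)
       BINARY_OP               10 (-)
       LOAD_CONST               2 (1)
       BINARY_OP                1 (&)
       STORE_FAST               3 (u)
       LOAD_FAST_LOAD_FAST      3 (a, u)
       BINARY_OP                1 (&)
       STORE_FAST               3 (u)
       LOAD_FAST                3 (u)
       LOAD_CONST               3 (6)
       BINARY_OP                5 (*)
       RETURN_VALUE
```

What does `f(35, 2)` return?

LOAD_FAST_LOAD_FAST b,a → push 2,35. Stack: [2, 35]
BINARY_OP * → 2 * 35 = 70. Stack: [70]
STORE_FAST r → r=70. Stack: []
LOAD_FAST a → push 35. Stack: [35]
LOAD_CONST → push 8. Stack: [35, 8]
BINARY_OP - → 35 - 8 = 27. Stack: [27]
LOAD_CONST → push 1. Stack: [27, 1]
BINARY_OP & → 27 & 1 = 1. Stack: [1]
STORE_FAST u → u=1. Stack: []
LOAD_FAST_LOAD_FAST a,u → push 35,1. Stack: [35, 1]
BINARY_OP & → 35 & 1 = 1. Stack: [1]
STORE_FAST u → u=1. Stack: []
LOAD_FAST u → push 1. Stack: [1]
LOAD_CONST → push 6. Stack: [1, 6]
BINARY_OP * → 1 * 6 = 6. Stack: [6]
RETURN_VALUE → return 6.

6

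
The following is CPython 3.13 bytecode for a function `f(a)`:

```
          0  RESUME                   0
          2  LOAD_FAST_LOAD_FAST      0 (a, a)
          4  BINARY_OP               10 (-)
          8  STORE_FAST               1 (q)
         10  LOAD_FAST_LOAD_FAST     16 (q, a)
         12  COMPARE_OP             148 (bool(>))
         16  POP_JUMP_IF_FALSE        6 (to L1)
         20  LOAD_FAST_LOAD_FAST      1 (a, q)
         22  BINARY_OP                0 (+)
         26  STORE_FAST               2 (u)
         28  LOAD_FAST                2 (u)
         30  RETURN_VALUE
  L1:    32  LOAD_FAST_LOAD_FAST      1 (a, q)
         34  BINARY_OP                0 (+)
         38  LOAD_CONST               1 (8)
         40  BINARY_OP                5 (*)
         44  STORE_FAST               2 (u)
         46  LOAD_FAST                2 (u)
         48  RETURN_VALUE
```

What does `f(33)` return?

264

LOAD_FAST_LOAD_FAST a,a → push 33,33. Stack: [33, 33]
BINARY_OP - → 33 - 33 = 0. Stack: [0]
STORE_FAST q → q=0. Stack: []
LOAD_FAST_LOAD_FAST q,a → push 0,33. Stack: [0, 33]
COMPARE_OP bool(>) → 0 vs 33 = False. Stack: [False]
POP_JUMP_IF_FALSE → pop False; jump. Stack: []
LOAD_FAST_LOAD_FAST a,q → push 33,0. Stack: [33, 0]
BINARY_OP + → 33 + 0 = 33. Stack: [33]
LOAD_CONST → push 8. Stack: [33, 8]
BINARY_OP * → 33 * 8 = 264. Stack: [264]
STORE_FAST u → u=264. Stack: []
LOAD_FAST u → push 264. Stack: [264]
RETURN_VALUE → return 264.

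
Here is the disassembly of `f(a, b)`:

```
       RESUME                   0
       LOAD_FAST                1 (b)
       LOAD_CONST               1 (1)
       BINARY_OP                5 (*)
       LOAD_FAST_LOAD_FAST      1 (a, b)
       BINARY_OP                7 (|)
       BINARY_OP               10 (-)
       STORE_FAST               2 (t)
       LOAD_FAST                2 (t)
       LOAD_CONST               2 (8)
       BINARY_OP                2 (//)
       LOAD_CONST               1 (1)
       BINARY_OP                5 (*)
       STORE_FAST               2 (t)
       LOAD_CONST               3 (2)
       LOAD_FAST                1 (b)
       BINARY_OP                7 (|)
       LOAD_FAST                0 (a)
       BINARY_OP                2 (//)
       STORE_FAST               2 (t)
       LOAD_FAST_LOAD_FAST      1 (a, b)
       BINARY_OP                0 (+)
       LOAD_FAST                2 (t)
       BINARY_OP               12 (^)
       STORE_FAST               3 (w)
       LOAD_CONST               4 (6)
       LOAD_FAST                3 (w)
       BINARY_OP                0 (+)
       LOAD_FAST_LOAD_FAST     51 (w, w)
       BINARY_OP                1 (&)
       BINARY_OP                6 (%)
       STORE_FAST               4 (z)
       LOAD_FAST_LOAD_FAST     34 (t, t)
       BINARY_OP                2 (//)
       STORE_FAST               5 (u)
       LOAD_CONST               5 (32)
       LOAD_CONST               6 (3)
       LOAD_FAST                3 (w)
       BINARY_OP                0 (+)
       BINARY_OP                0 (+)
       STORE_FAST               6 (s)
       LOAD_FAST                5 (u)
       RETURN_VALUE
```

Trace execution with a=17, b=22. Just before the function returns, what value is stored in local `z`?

6

LOAD_FAST b → push 22. Stack: [22]
LOAD_CONST → push 1. Stack: [22, 1]
BINARY_OP * → 22 * 1 = 22. Stack: [22]
LOAD_FAST_LOAD_FAST a,b → push 17,22. Stack: [22, 17, 22]
BINARY_OP | → 17 | 22 = 23. Stack: [22, 23]
BINARY_OP - → 22 - 23 = -1. Stack: [-1]
STORE_FAST t → t=-1. Stack: []
LOAD_FAST t → push -1. Stack: [-1]
LOAD_CONST → push 8. Stack: [-1, 8]
BINARY_OP // → -1 // 8 = -1. Stack: [-1]
LOAD_CONST → push 1. Stack: [-1, 1]
BINARY_OP * → -1 * 1 = -1. Stack: [-1]
STORE_FAST t → t=-1. Stack: []
LOAD_CONST → push 2. Stack: [2]
LOAD_FAST b → push 22. Stack: [2, 22]
BINARY_OP | → 2 | 22 = 22. Stack: [22]
LOAD_FAST a → push 17. Stack: [22, 17]
BINARY_OP // → 22 // 17 = 1. Stack: [1]
STORE_FAST t → t=1. Stack: []
LOAD_FAST_LOAD_FAST a,b → push 17,22. Stack: [17, 22]
BINARY_OP + → 17 + 22 = 39. Stack: [39]
LOAD_FAST t → push 1. Stack: [39, 1]
BINARY_OP ^ → 39 ^ 1 = 38. Stack: [38]
STORE_FAST w → w=38. Stack: []
LOAD_CONST → push 6. Stack: [6]
LOAD_FAST w → push 38. Stack: [6, 38]
BINARY_OP + → 6 + 38 = 44. Stack: [44]
LOAD_FAST_LOAD_FAST w,w → push 38,38. Stack: [44, 38, 38]
BINARY_OP & → 38 & 38 = 38. Stack: [44, 38]
BINARY_OP % → 44 % 38 = 6. Stack: [6]
STORE_FAST z → z=6. Stack: []
LOAD_FAST_LOAD_FAST t,t → push 1,1. Stack: [1, 1]
BINARY_OP // → 1 // 1 = 1. Stack: [1]
STORE_FAST u → u=1. Stack: []
LOAD_CONST → push 32. Stack: [32]
LOAD_CONST → push 3. Stack: [32, 3]
LOAD_FAST w → push 38. Stack: [32, 3, 38]
BINARY_OP + → 3 + 38 = 41. Stack: [32, 41]
BINARY_OP + → 32 + 41 = 73. Stack: [73]
STORE_FAST s → s=73. Stack: []
LOAD_FAST u → push 1. Stack: [1]
RETURN_VALUE → return 1.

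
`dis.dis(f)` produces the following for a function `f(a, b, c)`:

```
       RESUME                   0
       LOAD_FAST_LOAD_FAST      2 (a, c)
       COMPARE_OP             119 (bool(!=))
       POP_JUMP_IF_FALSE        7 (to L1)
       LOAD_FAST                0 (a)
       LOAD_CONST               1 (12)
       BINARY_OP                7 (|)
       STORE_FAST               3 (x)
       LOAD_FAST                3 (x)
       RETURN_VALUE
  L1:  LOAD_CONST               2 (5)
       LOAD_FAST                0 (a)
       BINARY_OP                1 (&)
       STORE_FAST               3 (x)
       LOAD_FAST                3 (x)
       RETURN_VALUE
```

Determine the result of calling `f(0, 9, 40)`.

LOAD_FAST_LOAD_FAST a,c → push 0,40. Stack: [0, 40]
COMPARE_OP bool(!=) → 0 vs 40 = True. Stack: [True]
POP_JUMP_IF_FALSE → pop True; no jump. Stack: []
LOAD_FAST a → push 0. Stack: [0]
LOAD_CONST → push 12. Stack: [0, 12]
BINARY_OP | → 0 | 12 = 12. Stack: [12]
STORE_FAST x → x=12. Stack: []
LOAD_FAST x → push 12. Stack: [12]
RETURN_VALUE → return 12.

12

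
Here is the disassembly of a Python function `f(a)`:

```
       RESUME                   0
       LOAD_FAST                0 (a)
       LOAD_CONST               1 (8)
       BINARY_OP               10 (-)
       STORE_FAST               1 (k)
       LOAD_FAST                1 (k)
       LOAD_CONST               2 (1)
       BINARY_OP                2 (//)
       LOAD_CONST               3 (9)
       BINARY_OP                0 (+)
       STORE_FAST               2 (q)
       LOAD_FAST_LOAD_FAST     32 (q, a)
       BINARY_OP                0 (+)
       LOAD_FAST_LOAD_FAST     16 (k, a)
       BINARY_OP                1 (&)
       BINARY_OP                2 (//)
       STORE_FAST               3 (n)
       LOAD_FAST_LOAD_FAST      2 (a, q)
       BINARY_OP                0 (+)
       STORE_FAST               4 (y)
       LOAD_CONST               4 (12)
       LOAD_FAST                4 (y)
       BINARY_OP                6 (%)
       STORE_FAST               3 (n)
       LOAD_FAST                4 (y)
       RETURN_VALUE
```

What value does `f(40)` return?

LOAD_FAST a → push 40. Stack: [40]
LOAD_CONST → push 8. Stack: [40, 8]
BINARY_OP - → 40 - 8 = 32. Stack: [32]
STORE_FAST k → k=32. Stack: []
LOAD_FAST k → push 32. Stack: [32]
LOAD_CONST → push 1. Stack: [32, 1]
BINARY_OP // → 32 // 1 = 32. Stack: [32]
LOAD_CONST → push 9. Stack: [32, 9]
BINARY_OP + → 32 + 9 = 41. Stack: [41]
STORE_FAST q → q=41. Stack: []
LOAD_FAST_LOAD_FAST q,a → push 41,40. Stack: [41, 40]
BINARY_OP + → 41 + 40 = 81. Stack: [81]
LOAD_FAST_LOAD_FAST k,a → push 32,40. Stack: [81, 32, 40]
BINARY_OP & → 32 & 40 = 32. Stack: [81, 32]
BINARY_OP // → 81 // 32 = 2. Stack: [2]
STORE_FAST n → n=2. Stack: []
LOAD_FAST_LOAD_FAST a,q → push 40,41. Stack: [40, 41]
BINARY_OP + → 40 + 41 = 81. Stack: [81]
STORE_FAST y → y=81. Stack: []
LOAD_CONST → push 12. Stack: [12]
LOAD_FAST y → push 81. Stack: [12, 81]
BINARY_OP % → 12 % 81 = 12. Stack: [12]
STORE_FAST n → n=12. Stack: []
LOAD_FAST y → push 81. Stack: [81]
RETURN_VALUE → return 81.

81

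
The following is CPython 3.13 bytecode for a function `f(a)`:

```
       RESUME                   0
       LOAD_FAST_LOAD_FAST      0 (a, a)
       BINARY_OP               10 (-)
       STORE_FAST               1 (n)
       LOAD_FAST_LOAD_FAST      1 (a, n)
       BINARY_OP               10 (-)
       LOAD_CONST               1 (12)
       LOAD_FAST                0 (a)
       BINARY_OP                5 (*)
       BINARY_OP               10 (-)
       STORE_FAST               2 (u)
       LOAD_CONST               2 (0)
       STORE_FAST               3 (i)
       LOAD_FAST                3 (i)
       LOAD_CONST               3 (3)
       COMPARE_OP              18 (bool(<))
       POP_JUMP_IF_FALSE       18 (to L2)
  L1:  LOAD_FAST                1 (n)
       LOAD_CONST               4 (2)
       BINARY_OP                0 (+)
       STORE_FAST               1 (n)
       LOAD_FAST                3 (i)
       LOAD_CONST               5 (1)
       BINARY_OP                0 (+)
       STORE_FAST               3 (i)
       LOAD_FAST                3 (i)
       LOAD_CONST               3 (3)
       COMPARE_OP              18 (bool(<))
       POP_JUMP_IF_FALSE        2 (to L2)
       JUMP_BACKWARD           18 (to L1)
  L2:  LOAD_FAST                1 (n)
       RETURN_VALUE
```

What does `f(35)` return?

LOAD_FAST_LOAD_FAST a,a → push 35,35. Stack: [35, 35]
BINARY_OP - → 35 - 35 = 0. Stack: [0]
STORE_FAST n → n=0. Stack: []
LOAD_FAST_LOAD_FAST a,n → push 35,0. Stack: [35, 0]
BINARY_OP - → 35 - 0 = 35. Stack: [35]
LOAD_CONST → push 12. Stack: [35, 12]
LOAD_FAST a → push 35. Stack: [35, 12, 35]
BINARY_OP * → 12 * 35 = 420. Stack: [35, 420]
BINARY_OP - → 35 - 420 = -385. Stack: [-385]
STORE_FAST u → u=-385. Stack: []
LOAD_CONST → push 0. Stack: [0]
STORE_FAST i → i=0. Stack: []
LOAD_FAST i → push 0. Stack: [0]
LOAD_CONST → push 3. Stack: [0, 3]
COMPARE_OP bool(<) → 0 vs 3 = True. Stack: [True]
POP_JUMP_IF_FALSE → pop True; no jump. Stack: []
LOAD_FAST n → push 0. Stack: [0]
LOAD_CONST → push 2. Stack: [0, 2]
BINARY_OP + → 0 + 2 = 2. Stack: [2]
STORE_FAST n → n=2. Stack: []
LOAD_FAST i → push 0. Stack: [0]
LOAD_CONST → push 1. Stack: [0, 1]
BINARY_OP + → 0 + 1 = 1. Stack: [1]
STORE_FAST i → i=1. Stack: []
LOAD_FAST i → push 1. Stack: [1]
LOAD_CONST → push 3. Stack: [1, 3]
COMPARE_OP bool(<) → 1 vs 3 = True. Stack: [True]
POP_JUMP_IF_FALSE → pop True; no jump. Stack: []
LOAD_FAST n → push 2. Stack: [2]
LOAD_CONST → push 2. Stack: [2, 2]
BINARY_OP + → 2 + 2 = 4. Stack: [4]
STORE_FAST n → n=4. Stack: []
LOAD_FAST i → push 1. Stack: [1]
LOAD_CONST → push 1. Stack: [1, 1]
BINARY_OP + → 1 + 1 = 2. Stack: [2]
STORE_FAST i → i=2. Stack: []
LOAD_FAST i → push 2. Stack: [2]
LOAD_CONST → push 3. Stack: [2, 3]
COMPARE_OP bool(<) → 2 vs 3 = True. Stack: [True]
POP_JUMP_IF_FALSE → pop True; no jump. Stack: []
LOAD_FAST n → push 4. Stack: [4]
LOAD_CONST → push 2. Stack: [4, 2]
BINARY_OP + → 4 + 2 = 6. Stack: [6]
STORE_FAST n → n=6. Stack: []
LOAD_FAST i → push 2. Stack: [2]
LOAD_CONST → push 1. Stack: [2, 1]
BINARY_OP + → 2 + 1 = 3. Stack: [3]
STORE_FAST i → i=3. Stack: []
LOAD_FAST i → push 3. Stack: [3]
LOAD_CONST → push 3. Stack: [3, 3]
COMPARE_OP bool(<) → 3 vs 3 = False. Stack: [False]
POP_JUMP_IF_FALSE → pop False; jump. Stack: []
LOAD_FAST n → push 6. Stack: [6]
RETURN_VALUE → return 6.

6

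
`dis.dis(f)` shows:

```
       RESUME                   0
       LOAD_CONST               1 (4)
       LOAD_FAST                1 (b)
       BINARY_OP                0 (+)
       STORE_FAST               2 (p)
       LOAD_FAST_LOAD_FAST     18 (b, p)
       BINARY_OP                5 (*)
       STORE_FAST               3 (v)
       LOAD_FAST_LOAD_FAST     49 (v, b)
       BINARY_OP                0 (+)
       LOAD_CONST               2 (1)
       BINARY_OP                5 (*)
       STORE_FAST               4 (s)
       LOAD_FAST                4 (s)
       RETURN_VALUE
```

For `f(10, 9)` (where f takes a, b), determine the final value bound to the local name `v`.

117

LOAD_CONST → push 4. Stack: [4]
LOAD_FAST b → push 9. Stack: [4, 9]
BINARY_OP + → 4 + 9 = 13. Stack: [13]
STORE_FAST p → p=13. Stack: []
LOAD_FAST_LOAD_FAST b,p → push 9,13. Stack: [9, 13]
BINARY_OP * → 9 * 13 = 117. Stack: [117]
STORE_FAST v → v=117. Stack: []
LOAD_FAST_LOAD_FAST v,b → push 117,9. Stack: [117, 9]
BINARY_OP + → 117 + 9 = 126. Stack: [126]
LOAD_CONST → push 1. Stack: [126, 1]
BINARY_OP * → 126 * 1 = 126. Stack: [126]
STORE_FAST s → s=126. Stack: []
LOAD_FAST s → push 126. Stack: [126]
RETURN_VALUE → return 126.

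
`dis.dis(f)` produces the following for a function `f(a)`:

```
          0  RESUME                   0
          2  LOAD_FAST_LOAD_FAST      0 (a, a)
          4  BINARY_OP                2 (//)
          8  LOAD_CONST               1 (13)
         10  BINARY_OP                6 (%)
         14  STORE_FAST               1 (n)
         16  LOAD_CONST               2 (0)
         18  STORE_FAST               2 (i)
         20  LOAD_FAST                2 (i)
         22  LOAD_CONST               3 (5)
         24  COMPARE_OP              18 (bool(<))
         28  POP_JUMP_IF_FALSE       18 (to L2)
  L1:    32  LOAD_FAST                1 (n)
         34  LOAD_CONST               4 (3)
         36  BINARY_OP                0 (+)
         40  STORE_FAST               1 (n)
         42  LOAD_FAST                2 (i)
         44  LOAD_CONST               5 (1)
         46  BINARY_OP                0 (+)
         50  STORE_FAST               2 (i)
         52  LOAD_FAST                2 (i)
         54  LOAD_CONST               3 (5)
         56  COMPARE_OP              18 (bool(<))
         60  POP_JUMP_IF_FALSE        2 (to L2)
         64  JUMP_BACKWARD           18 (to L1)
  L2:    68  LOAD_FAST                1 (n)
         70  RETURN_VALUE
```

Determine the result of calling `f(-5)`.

16

LOAD_FAST_LOAD_FAST a,a → push -5,-5
BINARY_OP // → -5 // -5 = 1
LOAD_CONST → push 13
BINARY_OP % → 1 % 13 = 1
STORE_FAST n → n=1
LOAD_CONST → push 0
STORE_FAST i → i=0
LOAD_FAST i → push 0
LOAD_CONST → push 5
COMPARE_OP bool(<) → 0 vs 5 = True
POP_JUMP_IF_FALSE → pop True; no jump
LOAD_FAST n → push 1
LOAD_CONST → push 3
BINARY_OP + → 1 + 3 = 4
STORE_FAST n → n=4
LOAD_FAST i → push 0
LOAD_CONST → push 1
BINARY_OP + → 0 + 1 = 1
STORE_FAST i → i=1
LOAD_FAST i → push 1
LOAD_CONST → push 5
COMPARE_OP bool(<) → 1 vs 5 = True
POP_JUMP_IF_FALSE → pop True; no jump
LOAD_FAST n → push 4
LOAD_CONST → push 3
BINARY_OP + → 4 + 3 = 7
STORE_FAST n → n=7
LOAD_FAST i → push 1
LOAD_CONST → push 1
BINARY_OP + → 1 + 1 = 2
STORE_FAST i → i=2
LOAD_FAST i → push 2
LOAD_CONST → push 5
COMPARE_OP bool(<) → 2 vs 5 = True
POP_JUMP_IF_FALSE → pop True; no jump
LOAD_FAST n → push 7
LOAD_CONST → push 3
BINARY_OP + → 7 + 3 = 10
STORE_FAST n → n=10
LOAD_FAST i → push 2
LOAD_CONST → push 1
BINARY_OP + → 2 + 1 = 3
STORE_FAST i → i=3
LOAD_FAST i → push 3
LOAD_CONST → push 5
COMPARE_OP bool(<) → 3 vs 5 = True
POP_JUMP_IF_FALSE → pop True; no jump
LOAD_FAST n → push 10
LOAD_CONST → push 3
BINARY_OP + → 10 + 3 = 13
STORE_FAST n → n=13
LOAD_FAST i → push 3
LOAD_CONST → push 1
BINARY_OP + → 3 + 1 = 4
STORE_FAST i → i=4
LOAD_FAST i → push 4
LOAD_CONST → push 5
COMPARE_OP bool(<) → 4 vs 5 = True
POP_JUMP_IF_FALSE → pop True; no jump
LOAD_FAST n → push 13
LOAD_CONST → push 3
BINARY_OP + → 13 + 3 = 16
STORE_FAST n → n=16
LOAD_FAST i → push 4
LOAD_CONST → push 1
BINARY_OP + → 4 + 1 = 5
STORE_FAST i → i=5
LOAD_FAST i → push 5
LOAD_CONST → push 5
COMPARE_OP bool(<) → 5 vs 5 = False
POP_JUMP_IF_FALSE → pop False; jump
LOAD_FAST n → push 16
RETURN_VALUE → return 16.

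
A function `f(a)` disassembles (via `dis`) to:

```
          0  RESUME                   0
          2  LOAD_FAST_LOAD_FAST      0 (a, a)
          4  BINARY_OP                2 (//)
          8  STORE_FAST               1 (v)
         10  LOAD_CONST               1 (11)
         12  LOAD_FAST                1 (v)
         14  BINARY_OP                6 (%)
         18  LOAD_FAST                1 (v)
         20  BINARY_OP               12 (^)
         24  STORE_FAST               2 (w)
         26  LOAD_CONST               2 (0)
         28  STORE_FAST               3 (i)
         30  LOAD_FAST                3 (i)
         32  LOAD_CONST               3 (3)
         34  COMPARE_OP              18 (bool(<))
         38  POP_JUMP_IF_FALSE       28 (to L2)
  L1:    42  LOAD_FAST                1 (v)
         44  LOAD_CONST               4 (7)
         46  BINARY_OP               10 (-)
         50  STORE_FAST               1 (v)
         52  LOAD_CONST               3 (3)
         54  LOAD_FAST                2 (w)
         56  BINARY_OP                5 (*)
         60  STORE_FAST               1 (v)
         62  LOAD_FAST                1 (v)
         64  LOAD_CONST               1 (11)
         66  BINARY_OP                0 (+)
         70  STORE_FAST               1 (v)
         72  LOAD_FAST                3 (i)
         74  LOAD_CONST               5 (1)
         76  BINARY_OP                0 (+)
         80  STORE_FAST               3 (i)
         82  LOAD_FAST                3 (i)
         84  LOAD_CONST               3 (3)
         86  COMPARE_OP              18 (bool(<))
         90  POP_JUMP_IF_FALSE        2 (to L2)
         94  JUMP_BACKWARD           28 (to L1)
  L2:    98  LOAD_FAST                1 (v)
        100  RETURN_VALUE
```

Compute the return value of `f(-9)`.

LOAD_FAST_LOAD_FAST a,a → push -9,-9
BINARY_OP // → -9 // -9 = 1
STORE_FAST v → v=1
LOAD_CONST → push 11
LOAD_FAST v → push 1
BINARY_OP % → 11 % 1 = 0
LOAD_FAST v → push 1
BINARY_OP ^ → 0 ^ 1 = 1
STORE_FAST w → w=1
LOAD_CONST → push 0
STORE_FAST i → i=0
LOAD_FAST i → push 0
LOAD_CONST → push 3
COMPARE_OP bool(<) → 0 vs 3 = True
POP_JUMP_IF_FALSE → pop True; no jump
LOAD_FAST v → push 1
LOAD_CONST → push 7
BINARY_OP - → 1 - 7 = -6
STORE_FAST v → v=-6
LOAD_CONST → push 3
LOAD_FAST w → push 1
BINARY_OP * → 3 * 1 = 3
STORE_FAST v → v=3
LOAD_FAST v → push 3
LOAD_CONST → push 11
BINARY_OP + → 3 + 11 = 14
STORE_FAST v → v=14
LOAD_FAST i → push 0
LOAD_CONST → push 1
BINARY_OP + → 0 + 1 = 1
STORE_FAST i → i=1
LOAD_FAST i → push 1
LOAD_CONST → push 3
COMPARE_OP bool(<) → 1 vs 3 = True
POP_JUMP_IF_FALSE → pop True; no jump
LOAD_FAST v → push 14
LOAD_CONST → push 7
BINARY_OP - → 14 - 7 = 7
STORE_FAST v → v=7
LOAD_CONST → push 3
LOAD_FAST w → push 1
BINARY_OP * → 3 * 1 = 3
STORE_FAST v → v=3
LOAD_FAST v → push 3
LOAD_CONST → push 11
BINARY_OP + → 3 + 11 = 14
STORE_FAST v → v=14
LOAD_FAST i → push 1
LOAD_CONST → push 1
BINARY_OP + → 1 + 1 = 2
STORE_FAST i → i=2
LOAD_FAST i → push 2
LOAD_CONST → push 3
COMPARE_OP bool(<) → 2 vs 3 = True
POP_JUMP_IF_FALSE → pop True; no jump
LOAD_FAST v → push 14
LOAD_CONST → push 7
BINARY_OP - → 14 - 7 = 7
STORE_FAST v → v=7
LOAD_CONST → push 3
LOAD_FAST w → push 1
BINARY_OP * → 3 * 1 = 3
STORE_FAST v → v=3
LOAD_FAST v → push 3
LOAD_CONST → push 11
BINARY_OP + → 3 + 11 = 14
STORE_FAST v → v=14
LOAD_FAST i → push 2
LOAD_CONST → push 1
BINARY_OP + → 2 + 1 = 3
STORE_FAST i → i=3
LOAD_FAST i → push 3
LOAD_CONST → push 3
COMPARE_OP bool(<) → 3 vs 3 = False
POP_JUMP_IF_FALSE → pop False; jump
LOAD_FAST v → push 14
RETURN_VALUE → return 14.

14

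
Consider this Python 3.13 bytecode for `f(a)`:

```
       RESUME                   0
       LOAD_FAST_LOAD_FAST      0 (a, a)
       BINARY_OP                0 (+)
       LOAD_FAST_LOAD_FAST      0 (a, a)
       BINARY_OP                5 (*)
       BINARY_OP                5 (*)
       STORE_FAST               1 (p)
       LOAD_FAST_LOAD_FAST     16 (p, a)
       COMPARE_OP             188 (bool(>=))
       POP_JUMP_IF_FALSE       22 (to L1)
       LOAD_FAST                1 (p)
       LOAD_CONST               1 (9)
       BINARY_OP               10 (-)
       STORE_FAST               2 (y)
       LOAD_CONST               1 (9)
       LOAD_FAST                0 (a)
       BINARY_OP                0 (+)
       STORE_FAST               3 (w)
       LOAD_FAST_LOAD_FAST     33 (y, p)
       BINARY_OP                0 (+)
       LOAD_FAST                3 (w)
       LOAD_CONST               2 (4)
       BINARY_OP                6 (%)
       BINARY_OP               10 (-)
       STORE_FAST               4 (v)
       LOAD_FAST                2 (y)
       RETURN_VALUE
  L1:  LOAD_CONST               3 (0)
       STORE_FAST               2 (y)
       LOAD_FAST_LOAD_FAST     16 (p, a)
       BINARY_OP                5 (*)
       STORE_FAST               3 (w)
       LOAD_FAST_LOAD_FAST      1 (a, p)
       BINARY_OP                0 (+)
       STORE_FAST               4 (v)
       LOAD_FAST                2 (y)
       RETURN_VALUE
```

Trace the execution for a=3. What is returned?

LOAD_FAST_LOAD_FAST a,a → push 3,3. Stack: [3, 3]
BINARY_OP + → 3 + 3 = 6. Stack: [6]
LOAD_FAST_LOAD_FAST a,a → push 3,3. Stack: [6, 3, 3]
BINARY_OP * → 3 * 3 = 9. Stack: [6, 9]
BINARY_OP * → 6 * 9 = 54. Stack: [54]
STORE_FAST p → p=54. Stack: []
LOAD_FAST_LOAD_FAST p,a → push 54,3. Stack: [54, 3]
COMPARE_OP bool(>=) → 54 vs 3 = True. Stack: [True]
POP_JUMP_IF_FALSE → pop True; no jump. Stack: []
LOAD_FAST p → push 54. Stack: [54]
LOAD_CONST → push 9. Stack: [54, 9]
BINARY_OP - → 54 - 9 = 45. Stack: [45]
STORE_FAST y → y=45. Stack: []
LOAD_CONST → push 9. Stack: [9]
LOAD_FAST a → push 3. Stack: [9, 3]
BINARY_OP + → 9 + 3 = 12. Stack: [12]
STORE_FAST w → w=12. Stack: []
LOAD_FAST_LOAD_FAST y,p → push 45,54. Stack: [45, 54]
BINARY_OP + → 45 + 54 = 99. Stack: [99]
LOAD_FAST w → push 12. Stack: [99, 12]
LOAD_CONST → push 4. Stack: [99, 12, 4]
BINARY_OP % → 12 % 4 = 0. Stack: [99, 0]
BINARY_OP - → 99 - 0 = 99. Stack: [99]
STORE_FAST v → v=99. Stack: []
LOAD_FAST y → push 45. Stack: [45]
RETURN_VALUE → return 45.

45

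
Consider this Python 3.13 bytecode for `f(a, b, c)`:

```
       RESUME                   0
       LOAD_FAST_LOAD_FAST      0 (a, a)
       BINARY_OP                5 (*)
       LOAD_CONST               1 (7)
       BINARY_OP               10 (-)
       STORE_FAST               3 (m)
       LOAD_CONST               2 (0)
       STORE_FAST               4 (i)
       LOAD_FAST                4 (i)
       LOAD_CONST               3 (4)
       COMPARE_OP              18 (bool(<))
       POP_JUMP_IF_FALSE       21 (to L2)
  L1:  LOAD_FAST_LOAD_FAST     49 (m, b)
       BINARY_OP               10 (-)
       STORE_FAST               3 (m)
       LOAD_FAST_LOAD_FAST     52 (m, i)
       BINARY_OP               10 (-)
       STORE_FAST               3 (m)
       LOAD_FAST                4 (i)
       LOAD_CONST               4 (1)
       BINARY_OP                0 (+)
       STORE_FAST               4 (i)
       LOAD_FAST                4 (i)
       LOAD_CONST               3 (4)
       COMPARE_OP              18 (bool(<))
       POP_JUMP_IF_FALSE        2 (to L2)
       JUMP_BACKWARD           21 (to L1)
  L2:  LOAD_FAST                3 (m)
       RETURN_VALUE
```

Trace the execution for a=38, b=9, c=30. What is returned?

1395

LOAD_FAST_LOAD_FAST a,a → push 38,38
BINARY_OP * → 38 * 38 = 1444
LOAD_CONST → push 7
BINARY_OP - → 1444 - 7 = 1437
STORE_FAST m → m=1437
LOAD_CONST → push 0
STORE_FAST i → i=0
LOAD_FAST i → push 0
LOAD_CONST → push 4
COMPARE_OP bool(<) → 0 vs 4 = True
POP_JUMP_IF_FALSE → pop True; no jump
LOAD_FAST_LOAD_FAST m,b → push 1437,9
BINARY_OP - → 1437 - 9 = 1428
STORE_FAST m → m=1428
LOAD_FAST_LOAD_FAST m,i → push 1428,0
BINARY_OP - → 1428 - 0 = 1428
STORE_FAST m → m=1428
LOAD_FAST i → push 0
LOAD_CONST → push 1
BINARY_OP + → 0 + 1 = 1
STORE_FAST i → i=1
LOAD_FAST i → push 1
LOAD_CONST → push 4
COMPARE_OP bool(<) → 1 vs 4 = True
POP_JUMP_IF_FALSE → pop True; no jump
LOAD_FAST_LOAD_FAST m,b → push 1428,9
BINARY_OP - → 1428 - 9 = 1419
STORE_FAST m → m=1419
LOAD_FAST_LOAD_FAST m,i → push 1419,1
BINARY_OP - → 1419 - 1 = 1418
STORE_FAST m → m=1418
LOAD_FAST i → push 1
LOAD_CONST → push 1
BINARY_OP + → 1 + 1 = 2
STORE_FAST i → i=2
LOAD_FAST i → push 2
LOAD_CONST → push 4
COMPARE_OP bool(<) → 2 vs 4 = True
POP_JUMP_IF_FALSE → pop True; no jump
LOAD_FAST_LOAD_FAST m,b → push 1418,9
BINARY_OP - → 1418 - 9 = 1409
STORE_FAST m → m=1409
LOAD_FAST_LOAD_FAST m,i → push 1409,2
BINARY_OP - → 1409 - 2 = 1407
STORE_FAST m → m=1407
LOAD_FAST i → push 2
LOAD_CONST → push 1
BINARY_OP + → 2 + 1 = 3
STORE_FAST i → i=3
LOAD_FAST i → push 3
LOAD_CONST → push 4
COMPARE_OP bool(<) → 3 vs 4 = True
POP_JUMP_IF_FALSE → pop True; no jump
LOAD_FAST_LOAD_FAST m,b → push 1407,9
BINARY_OP - → 1407 - 9 = 1398
STORE_FAST m → m=1398
LOAD_FAST_LOAD_FAST m,i → push 1398,3
BINARY_OP - → 1398 - 3 = 1395
STORE_FAST m → m=1395
LOAD_FAST i → push 3
LOAD_CONST → push 1
BINARY_OP + → 3 + 1 = 4
STORE_FAST i → i=4
LOAD_FAST i → push 4
LOAD_CONST → push 4
COMPARE_OP bool(<) → 4 vs 4 = False
POP_JUMP_IF_FALSE → pop False; jump
LOAD_FAST m → push 1395
RETURN_VALUE → return 1395.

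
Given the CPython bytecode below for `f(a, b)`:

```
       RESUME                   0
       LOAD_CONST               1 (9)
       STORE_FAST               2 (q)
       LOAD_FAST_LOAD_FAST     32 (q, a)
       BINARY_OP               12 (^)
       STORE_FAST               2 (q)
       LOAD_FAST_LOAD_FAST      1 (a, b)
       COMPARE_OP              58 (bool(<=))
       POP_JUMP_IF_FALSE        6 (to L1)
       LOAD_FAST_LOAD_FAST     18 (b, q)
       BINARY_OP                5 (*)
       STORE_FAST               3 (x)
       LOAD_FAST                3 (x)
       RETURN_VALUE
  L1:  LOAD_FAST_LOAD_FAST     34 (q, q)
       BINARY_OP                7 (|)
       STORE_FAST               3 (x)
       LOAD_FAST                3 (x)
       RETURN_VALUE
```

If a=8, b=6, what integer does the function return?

1

LOAD_CONST → push 9. Stack: [9]
STORE_FAST q → q=9. Stack: []
LOAD_FAST_LOAD_FAST q,a → push 9,8. Stack: [9, 8]
BINARY_OP ^ → 9 ^ 8 = 1. Stack: [1]
STORE_FAST q → q=1. Stack: []
LOAD_FAST_LOAD_FAST a,b → push 8,6. Stack: [8, 6]
COMPARE_OP bool(<=) → 8 vs 6 = False. Stack: [False]
POP_JUMP_IF_FALSE → pop False; jump. Stack: []
LOAD_FAST_LOAD_FAST q,q → push 1,1. Stack: [1, 1]
BINARY_OP | → 1 | 1 = 1. Stack: [1]
STORE_FAST x → x=1. Stack: []
LOAD_FAST x → push 1. Stack: [1]
RETURN_VALUE → return 1.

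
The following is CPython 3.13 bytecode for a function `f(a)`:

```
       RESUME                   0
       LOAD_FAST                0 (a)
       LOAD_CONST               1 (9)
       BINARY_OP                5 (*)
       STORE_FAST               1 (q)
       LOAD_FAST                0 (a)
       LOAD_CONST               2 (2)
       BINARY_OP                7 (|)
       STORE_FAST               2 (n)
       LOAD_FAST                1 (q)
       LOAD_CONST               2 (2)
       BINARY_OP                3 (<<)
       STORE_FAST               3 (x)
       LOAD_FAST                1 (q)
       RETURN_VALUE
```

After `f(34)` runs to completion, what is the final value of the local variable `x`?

1224

LOAD_FAST a → push 34. Stack: [34]
LOAD_CONST → push 9. Stack: [34, 9]
BINARY_OP * → 34 * 9 = 306. Stack: [306]
STORE_FAST q → q=306. Stack: []
LOAD_FAST a → push 34. Stack: [34]
LOAD_CONST → push 2. Stack: [34, 2]
BINARY_OP | → 34 | 2 = 34. Stack: [34]
STORE_FAST n → n=34. Stack: []
LOAD_FAST q → push 306. Stack: [306]
LOAD_CONST → push 2. Stack: [306, 2]
BINARY_OP << → 306 << 2 = 1224. Stack: [1224]
STORE_FAST x → x=1224. Stack: []
LOAD_FAST q → push 306. Stack: [306]
RETURN_VALUE → return 306.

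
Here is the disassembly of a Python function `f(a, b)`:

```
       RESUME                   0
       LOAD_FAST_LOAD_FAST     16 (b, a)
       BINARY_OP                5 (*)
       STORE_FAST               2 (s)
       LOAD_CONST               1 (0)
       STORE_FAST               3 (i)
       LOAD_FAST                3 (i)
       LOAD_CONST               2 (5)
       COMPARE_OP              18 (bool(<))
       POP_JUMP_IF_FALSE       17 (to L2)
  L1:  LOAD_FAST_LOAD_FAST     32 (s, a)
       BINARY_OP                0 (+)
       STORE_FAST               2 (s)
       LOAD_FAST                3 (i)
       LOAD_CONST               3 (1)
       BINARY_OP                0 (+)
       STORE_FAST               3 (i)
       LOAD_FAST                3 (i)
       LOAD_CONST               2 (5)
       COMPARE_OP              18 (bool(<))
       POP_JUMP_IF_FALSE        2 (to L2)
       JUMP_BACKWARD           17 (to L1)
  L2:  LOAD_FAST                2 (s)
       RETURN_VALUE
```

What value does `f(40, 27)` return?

1280

LOAD_FAST_LOAD_FAST b,a → push 27,40
BINARY_OP * → 27 * 40 = 1080
STORE_FAST s → s=1080
LOAD_CONST → push 0
STORE_FAST i → i=0
LOAD_FAST i → push 0
LOAD_CONST → push 5
COMPARE_OP bool(<) → 0 vs 5 = True
POP_JUMP_IF_FALSE → pop True; no jump
LOAD_FAST_LOAD_FAST s,a → push 1080,40
BINARY_OP + → 1080 + 40 = 1120
STORE_FAST s → s=1120
LOAD_FAST i → push 0
LOAD_CONST → push 1
BINARY_OP + → 0 + 1 = 1
STORE_FAST i → i=1
LOAD_FAST i → push 1
LOAD_CONST → push 5
COMPARE_OP bool(<) → 1 vs 5 = True
POP_JUMP_IF_FALSE → pop True; no jump
LOAD_FAST_LOAD_FAST s,a → push 1120,40
BINARY_OP + → 1120 + 40 = 1160
STORE_FAST s → s=1160
LOAD_FAST i → push 1
LOAD_CONST → push 1
BINARY_OP + → 1 + 1 = 2
STORE_FAST i → i=2
LOAD_FAST i → push 2
LOAD_CONST → push 5
COMPARE_OP bool(<) → 2 vs 5 = True
POP_JUMP_IF_FALSE → pop True; no jump
LOAD_FAST_LOAD_FAST s,a → push 1160,40
BINARY_OP + → 1160 + 40 = 1200
STORE_FAST s → s=1200
LOAD_FAST i → push 2
LOAD_CONST → push 1
BINARY_OP + → 2 + 1 = 3
STORE_FAST i → i=3
LOAD_FAST i → push 3
LOAD_CONST → push 5
COMPARE_OP bool(<) → 3 vs 5 = True
POP_JUMP_IF_FALSE → pop True; no jump
LOAD_FAST_LOAD_FAST s,a → push 1200,40
BINARY_OP + → 1200 + 40 = 1240
STORE_FAST s → s=1240
LOAD_FAST i → push 3
LOAD_CONST → push 1
BINARY_OP + → 3 + 1 = 4
STORE_FAST i → i=4
LOAD_FAST i → push 4
LOAD_CONST → push 5
COMPARE_OP bool(<) → 4 vs 5 = True
POP_JUMP_IF_FALSE → pop True; no jump
LOAD_FAST_LOAD_FAST s,a → push 1240,40
BINARY_OP + → 1240 + 40 = 1280
STORE_FAST s → s=1280
LOAD_FAST i → push 4
LOAD_CONST → push 1
BINARY_OP + → 4 + 1 = 5
STORE_FAST i → i=5
LOAD_FAST i → push 5
LOAD_CONST → push 5
COMPARE_OP bool(<) → 5 vs 5 = False
POP_JUMP_IF_FALSE → pop False; jump
LOAD_FAST s → push 1280
RETURN_VALUE → return 1280.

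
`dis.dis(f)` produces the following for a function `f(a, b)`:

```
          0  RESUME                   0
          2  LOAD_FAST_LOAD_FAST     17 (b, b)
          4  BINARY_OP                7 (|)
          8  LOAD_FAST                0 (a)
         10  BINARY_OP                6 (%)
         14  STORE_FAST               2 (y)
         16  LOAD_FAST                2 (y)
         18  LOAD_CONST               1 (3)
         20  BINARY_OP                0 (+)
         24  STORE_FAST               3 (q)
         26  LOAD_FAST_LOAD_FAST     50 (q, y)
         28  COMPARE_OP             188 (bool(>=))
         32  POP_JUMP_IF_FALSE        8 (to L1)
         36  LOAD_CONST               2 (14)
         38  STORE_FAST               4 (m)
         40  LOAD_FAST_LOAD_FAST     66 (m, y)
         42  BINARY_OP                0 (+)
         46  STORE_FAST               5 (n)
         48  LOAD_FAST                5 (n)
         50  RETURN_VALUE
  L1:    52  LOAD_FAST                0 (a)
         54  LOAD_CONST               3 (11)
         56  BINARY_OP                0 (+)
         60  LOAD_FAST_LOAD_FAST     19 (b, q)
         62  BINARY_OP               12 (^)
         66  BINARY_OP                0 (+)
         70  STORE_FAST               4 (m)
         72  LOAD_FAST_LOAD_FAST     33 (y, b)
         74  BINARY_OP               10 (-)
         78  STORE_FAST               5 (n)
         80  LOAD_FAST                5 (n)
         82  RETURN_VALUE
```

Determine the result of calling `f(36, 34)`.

LOAD_FAST_LOAD_FAST b,b → push 34,34. Stack: [34, 34]
BINARY_OP | → 34 | 34 = 34. Stack: [34]
LOAD_FAST a → push 36. Stack: [34, 36]
BINARY_OP % → 34 % 36 = 34. Stack: [34]
STORE_FAST y → y=34. Stack: []
LOAD_FAST y → push 34. Stack: [34]
LOAD_CONST → push 3. Stack: [34, 3]
BINARY_OP + → 34 + 3 = 37. Stack: [37]
STORE_FAST q → q=37. Stack: []
LOAD_FAST_LOAD_FAST q,y → push 37,34. Stack: [37, 34]
COMPARE_OP bool(>=) → 37 vs 34 = True. Stack: [True]
POP_JUMP_IF_FALSE → pop True; no jump. Stack: []
LOAD_CONST → push 14. Stack: [14]
STORE_FAST m → m=14. Stack: []
LOAD_FAST_LOAD_FAST m,y → push 14,34. Stack: [14, 34]
BINARY_OP + → 14 + 34 = 48. Stack: [48]
STORE_FAST n → n=48. Stack: []
LOAD_FAST n → push 48. Stack: [48]
RETURN_VALUE → return 48.

48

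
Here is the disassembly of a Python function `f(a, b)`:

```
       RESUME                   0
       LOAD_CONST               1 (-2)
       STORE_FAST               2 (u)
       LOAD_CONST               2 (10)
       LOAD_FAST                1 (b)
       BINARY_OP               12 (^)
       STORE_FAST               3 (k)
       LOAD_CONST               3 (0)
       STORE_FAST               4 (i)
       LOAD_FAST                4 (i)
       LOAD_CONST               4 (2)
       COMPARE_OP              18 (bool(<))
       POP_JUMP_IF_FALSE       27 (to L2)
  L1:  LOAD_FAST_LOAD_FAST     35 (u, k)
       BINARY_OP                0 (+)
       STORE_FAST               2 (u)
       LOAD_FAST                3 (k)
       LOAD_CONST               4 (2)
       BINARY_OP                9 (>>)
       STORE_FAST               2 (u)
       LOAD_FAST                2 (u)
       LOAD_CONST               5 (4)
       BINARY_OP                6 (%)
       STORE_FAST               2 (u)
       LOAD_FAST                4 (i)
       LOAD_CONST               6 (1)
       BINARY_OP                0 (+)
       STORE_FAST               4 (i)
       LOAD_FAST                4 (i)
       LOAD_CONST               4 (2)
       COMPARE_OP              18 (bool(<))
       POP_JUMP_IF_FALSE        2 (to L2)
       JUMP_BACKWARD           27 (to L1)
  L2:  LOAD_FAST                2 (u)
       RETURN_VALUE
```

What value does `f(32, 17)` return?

LOAD_CONST → push -2. Stack: [-2]
STORE_FAST u → u=-2. Stack: []
LOAD_CONST → push 10. Stack: [10]
LOAD_FAST b → push 17. Stack: [10, 17]
BINARY_OP ^ → 10 ^ 17 = 27. Stack: [27]
STORE_FAST k → k=27. Stack: []
LOAD_CONST → push 0. Stack: [0]
STORE_FAST i → i=0. Stack: []
LOAD_FAST i → push 0. Stack: [0]
LOAD_CONST → push 2. Stack: [0, 2]
COMPARE_OP bool(<) → 0 vs 2 = True. Stack: [True]
POP_JUMP_IF_FALSE → pop True; no jump. Stack: []
LOAD_FAST_LOAD_FAST u,k → push -2,27. Stack: [-2, 27]
BINARY_OP + → -2 + 27 = 25. Stack: [25]
STORE_FAST u → u=25. Stack: []
LOAD_FAST k → push 27. Stack: [27]
LOAD_CONST → push 2. Stack: [27, 2]
BINARY_OP >> → 27 >> 2 = 6. Stack: [6]
STORE_FAST u → u=6. Stack: []
LOAD_FAST u → push 6. Stack: [6]
LOAD_CONST → push 4. Stack: [6, 4]
BINARY_OP % → 6 % 4 = 2. Stack: [2]
STORE_FAST u → u=2. Stack: []
LOAD_FAST i → push 0. Stack: [0]
LOAD_CONST → push 1. Stack: [0, 1]
BINARY_OP + → 0 + 1 = 1. Stack: [1]
STORE_FAST i → i=1. Stack: []
LOAD_FAST i → push 1. Stack: [1]
LOAD_CONST → push 2. Stack: [1, 2]
COMPARE_OP bool(<) → 1 vs 2 = True. Stack: [True]
POP_JUMP_IF_FALSE → pop True; no jump. Stack: []
LOAD_FAST_LOAD_FAST u,k → push 2,27. Stack: [2, 27]
BINARY_OP + → 2 + 27 = 29. Stack: [29]
STORE_FAST u → u=29. Stack: []
LOAD_FAST k → push 27. Stack: [27]
LOAD_CONST → push 2. Stack: [27, 2]
BINARY_OP >> → 27 >> 2 = 6. Stack: [6]
STORE_FAST u → u=6. Stack: []
LOAD_FAST u → push 6. Stack: [6]
LOAD_CONST → push 4. Stack: [6, 4]
BINARY_OP % → 6 % 4 = 2. Stack: [2]
STORE_FAST u → u=2. Stack: []
LOAD_FAST i → push 1. Stack: [1]
LOAD_CONST → push 1. Stack: [1, 1]
BINARY_OP + → 1 + 1 = 2. Stack: [2]
STORE_FAST i → i=2. Stack: []
LOAD_FAST i → push 2. Stack: [2]
LOAD_CONST → push 2. Stack: [2, 2]
COMPARE_OP bool(<) → 2 vs 2 = False. Stack: [False]
POP_JUMP_IF_FALSE → pop False; jump. Stack: []
LOAD_FAST u → push 2. Stack: [2]
RETURN_VALUE → return 2.

2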